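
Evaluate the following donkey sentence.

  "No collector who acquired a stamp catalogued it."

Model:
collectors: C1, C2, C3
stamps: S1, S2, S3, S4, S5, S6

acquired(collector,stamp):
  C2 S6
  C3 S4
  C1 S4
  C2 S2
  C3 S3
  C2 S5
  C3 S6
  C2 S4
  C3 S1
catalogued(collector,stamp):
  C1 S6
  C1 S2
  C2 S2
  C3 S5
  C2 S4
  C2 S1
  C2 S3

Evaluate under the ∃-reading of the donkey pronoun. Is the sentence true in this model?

"it" takes "a stamp" as antecedent — a donkey pronoun bound across the clause boundary.
Truth condition: for no (c,s) with acquired(c,s) does catalogued(c,s) hold.
Restrictor pairs — does the scope hold? (C1,S4):fails  (C2,S2):holds  (C2,S4):holds  (C2,S5):fails  (C2,S6):fails  (C3,S1):fails  (C3,S3):fails  (C3,S4):fails  (C3,S6):fails
Scope holds for 2 pair(s), so the sentence is false.

False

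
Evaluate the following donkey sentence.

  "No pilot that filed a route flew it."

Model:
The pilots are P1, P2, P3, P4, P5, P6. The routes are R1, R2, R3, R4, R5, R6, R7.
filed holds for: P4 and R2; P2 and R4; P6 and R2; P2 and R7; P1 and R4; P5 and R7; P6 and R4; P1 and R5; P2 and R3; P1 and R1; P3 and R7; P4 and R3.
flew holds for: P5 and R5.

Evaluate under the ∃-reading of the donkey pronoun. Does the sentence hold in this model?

"it" takes "a route" as antecedent — a donkey pronoun bound across the clause boundary.
Truth condition: for no (p,r) with filed(p,r) does flew(p,r) hold.
Restrictor pairs — does the scope hold? (P1,R1):fails  (P1,R4):fails  (P1,R5):fails  (P2,R3):fails  (P2,R4):fails  (P2,R7):fails  (P3,R7):fails  (P4,R2):fails  (P4,R3):fails  (P5,R7):fails  (P6,R2):fails  (P6,R4):fails
Scope holds for no restrictor pair, so the sentence is true.

True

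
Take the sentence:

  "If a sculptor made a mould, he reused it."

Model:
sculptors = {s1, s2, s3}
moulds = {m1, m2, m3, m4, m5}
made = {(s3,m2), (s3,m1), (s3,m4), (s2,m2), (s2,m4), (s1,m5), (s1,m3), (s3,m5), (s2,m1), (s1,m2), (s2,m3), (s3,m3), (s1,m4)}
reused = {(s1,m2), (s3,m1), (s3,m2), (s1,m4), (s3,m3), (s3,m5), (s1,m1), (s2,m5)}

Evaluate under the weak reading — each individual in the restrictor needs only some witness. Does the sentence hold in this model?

False

"it" takes "a mould" as antecedent — a donkey pronoun bound across the clause boundary.
Weak reading: every sculptor s with some made-mould has at least one made-mould m such that reused(s,m).
Per sculptor: s1:✓  s2:✗  s3:✓
s2 has no witness among its made-moulds.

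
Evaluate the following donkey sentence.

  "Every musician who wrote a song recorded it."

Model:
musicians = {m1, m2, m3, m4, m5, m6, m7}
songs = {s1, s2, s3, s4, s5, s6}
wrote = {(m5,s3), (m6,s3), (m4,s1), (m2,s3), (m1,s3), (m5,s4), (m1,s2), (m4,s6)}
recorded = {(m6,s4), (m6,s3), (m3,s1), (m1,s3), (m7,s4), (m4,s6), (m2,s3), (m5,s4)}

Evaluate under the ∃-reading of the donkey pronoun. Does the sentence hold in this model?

"it" takes "a song" as antecedent — a donkey pronoun bound across the clause boundary.
Weak reading: every musician m with some wrote-song has at least one wrote-song s such that recorded(m,s).
Per musician: m1:✓  m2:✓  m4:✓  m5:✓  m6:✓
Every musician in the restrictor has a witness.

True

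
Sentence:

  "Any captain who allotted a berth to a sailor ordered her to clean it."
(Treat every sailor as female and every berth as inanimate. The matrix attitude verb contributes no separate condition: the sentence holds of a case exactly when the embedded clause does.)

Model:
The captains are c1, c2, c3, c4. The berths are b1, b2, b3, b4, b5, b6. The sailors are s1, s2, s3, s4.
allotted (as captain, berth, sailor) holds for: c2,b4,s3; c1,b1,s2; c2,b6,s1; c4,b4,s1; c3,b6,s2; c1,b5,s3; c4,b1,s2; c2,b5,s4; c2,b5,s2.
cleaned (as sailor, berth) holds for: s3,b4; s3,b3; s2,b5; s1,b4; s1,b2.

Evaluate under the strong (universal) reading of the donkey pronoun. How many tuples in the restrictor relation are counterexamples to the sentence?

"her" takes "a sailor" as antecedent and "it" takes "a berth"; both are donkey pronouns co-varying with the restrictor.
Strong reading: for every (c,b,s) with allotted(c,b,s), cleaned(s,b).
Restrictor triples: (c1,b1,s2)→cleaned(s2,b1) ✗  (c1,b5,s3)→cleaned(s3,b5) ✗  (c2,b4,s3)→cleaned(s3,b4) ✓  (c2,b5,s2)→cleaned(s2,b5) ✓  (c2,b5,s4)→cleaned(s4,b5) ✗  (c2,b6,s1)→cleaned(s1,b6) ✗  (c3,b6,s2)→cleaned(s2,b6) ✗  (c4,b1,s2)→cleaned(s2,b1) ✗  (c4,b4,s1)→cleaned(s1,b4) ✓
Counterexamples (restrictor triples failing the scope): 6.

6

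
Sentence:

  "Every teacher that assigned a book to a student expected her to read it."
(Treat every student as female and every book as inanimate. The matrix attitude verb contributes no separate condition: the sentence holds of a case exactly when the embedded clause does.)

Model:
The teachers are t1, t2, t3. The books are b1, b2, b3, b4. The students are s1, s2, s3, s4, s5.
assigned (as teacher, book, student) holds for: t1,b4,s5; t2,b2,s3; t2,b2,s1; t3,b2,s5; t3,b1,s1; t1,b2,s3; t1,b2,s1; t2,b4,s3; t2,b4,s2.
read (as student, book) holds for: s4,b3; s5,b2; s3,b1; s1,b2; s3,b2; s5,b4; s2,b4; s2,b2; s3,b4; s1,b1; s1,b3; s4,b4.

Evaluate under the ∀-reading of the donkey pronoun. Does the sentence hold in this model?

True

"her" takes "a student" as antecedent and "it" takes "a book"; both are donkey pronouns co-varying with the restrictor.
Strong reading: for every (t,b,s) with assigned(t,b,s), read(s,b).
Restrictor triples: (t1,b2,s1)→read(s1,b2) ✓  (t1,b2,s3)→read(s3,b2) ✓  (t1,b4,s5)→read(s5,b4) ✓  (t2,b2,s1)→read(s1,b2) ✓  (t2,b2,s3)→read(s3,b2) ✓  (t2,b4,s2)→read(s2,b4) ✓  (t2,b4,s3)→read(s3,b4) ✓  (t3,b1,s1)→read(s1,b1) ✓  (t3,b2,s5)→read(s5,b2) ✓
Every restrictor triple satisfies the scope.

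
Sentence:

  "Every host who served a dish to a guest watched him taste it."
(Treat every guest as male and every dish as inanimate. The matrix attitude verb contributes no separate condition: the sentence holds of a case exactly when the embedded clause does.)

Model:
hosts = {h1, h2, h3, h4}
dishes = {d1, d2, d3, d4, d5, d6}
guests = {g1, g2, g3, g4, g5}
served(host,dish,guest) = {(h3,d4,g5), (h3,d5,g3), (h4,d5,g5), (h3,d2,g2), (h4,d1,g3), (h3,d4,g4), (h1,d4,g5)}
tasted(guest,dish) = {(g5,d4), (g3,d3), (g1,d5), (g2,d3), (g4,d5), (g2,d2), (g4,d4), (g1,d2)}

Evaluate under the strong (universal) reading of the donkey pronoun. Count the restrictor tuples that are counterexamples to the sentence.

"him" takes "a guest" as antecedent and "it" takes "a dish"; both are donkey pronouns co-varying with the restrictor.
Strong reading: for every (h,d,g) with served(h,d,g), tasted(g,d).
Restrictor triples: (h1,d4,g5)→tasted(g5,d4) ✓  (h3,d2,g2)→tasted(g2,d2) ✓  (h3,d4,g4)→tasted(g4,d4) ✓  (h3,d4,g5)→tasted(g5,d4) ✓  (h3,d5,g3)→tasted(g3,d5) ✗  (h4,d1,g3)→tasted(g3,d1) ✗  (h4,d5,g5)→tasted(g5,d5) ✗
Counterexamples (restrictor triples failing the scope): 3.

3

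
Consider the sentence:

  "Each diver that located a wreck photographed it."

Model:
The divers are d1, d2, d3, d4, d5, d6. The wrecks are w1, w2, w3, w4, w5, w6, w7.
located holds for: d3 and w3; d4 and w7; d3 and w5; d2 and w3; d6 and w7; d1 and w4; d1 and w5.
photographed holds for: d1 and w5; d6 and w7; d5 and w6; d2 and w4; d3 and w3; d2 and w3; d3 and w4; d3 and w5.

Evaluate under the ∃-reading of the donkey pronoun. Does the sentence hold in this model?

False

"it" takes "a wreck" as antecedent — a donkey pronoun bound across the clause boundary.
Weak reading: every diver d with some located-wreck has at least one located-wreck w such that photographed(d,w).
Per diver: d1:✓  d2:✓  d3:✓  d4:✗  d6:✓
d4 has no witness among its located-wrecks.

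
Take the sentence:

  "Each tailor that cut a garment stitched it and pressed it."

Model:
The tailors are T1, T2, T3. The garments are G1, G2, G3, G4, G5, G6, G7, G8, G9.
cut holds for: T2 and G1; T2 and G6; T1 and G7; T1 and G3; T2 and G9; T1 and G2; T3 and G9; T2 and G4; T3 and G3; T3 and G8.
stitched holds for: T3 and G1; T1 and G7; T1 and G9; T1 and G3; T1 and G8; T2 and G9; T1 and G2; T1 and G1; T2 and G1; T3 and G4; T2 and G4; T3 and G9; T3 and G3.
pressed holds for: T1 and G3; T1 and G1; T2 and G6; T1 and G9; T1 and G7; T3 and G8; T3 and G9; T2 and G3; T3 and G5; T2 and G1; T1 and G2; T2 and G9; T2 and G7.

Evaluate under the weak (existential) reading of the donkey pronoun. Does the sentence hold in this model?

"it" takes "a garment" as antecedent — a donkey pronoun bound across the clause boundary.
Weak reading: every tailor t with some cut-garment has at least one cut-garment g such that stitched(t,g) ∧ pressed(t,g).
Per tailor: T1:✓  T2:✓  T3:✓
Every tailor in the restrictor has a witness.

True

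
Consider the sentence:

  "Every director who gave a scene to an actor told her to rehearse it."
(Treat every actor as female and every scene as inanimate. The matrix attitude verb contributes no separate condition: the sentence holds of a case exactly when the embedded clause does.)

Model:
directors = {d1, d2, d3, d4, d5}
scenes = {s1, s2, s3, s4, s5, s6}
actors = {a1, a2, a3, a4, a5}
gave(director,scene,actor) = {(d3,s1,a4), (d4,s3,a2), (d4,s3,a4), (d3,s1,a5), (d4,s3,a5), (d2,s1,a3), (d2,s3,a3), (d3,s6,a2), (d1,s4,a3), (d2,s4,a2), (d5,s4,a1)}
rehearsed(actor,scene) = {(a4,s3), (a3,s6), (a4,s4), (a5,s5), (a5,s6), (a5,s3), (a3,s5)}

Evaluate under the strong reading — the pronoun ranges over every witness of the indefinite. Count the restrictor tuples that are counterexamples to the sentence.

9

"her" takes "an actor" as antecedent and "it" takes "a scene"; both are donkey pronouns co-varying with the restrictor.
Strong reading: for every (d,s,a) with gave(d,s,a), rehearsed(a,s).
Restrictor triples: (d1,s4,a3)→rehearsed(a3,s4) ✗  (d2,s1,a3)→rehearsed(a3,s1) ✗  (d2,s3,a3)→rehearsed(a3,s3) ✗  (d2,s4,a2)→rehearsed(a2,s4) ✗  (d3,s1,a4)→rehearsed(a4,s1) ✗  (d3,s1,a5)→rehearsed(a5,s1) ✗  (d3,s6,a2)→rehearsed(a2,s6) ✗  (d4,s3,a2)→rehearsed(a2,s3) ✗  (d4,s3,a4)→rehearsed(a4,s3) ✓  (d4,s3,a5)→rehearsed(a5,s3) ✓  (d5,s4,a1)→rehearsed(a1,s4) ✗
Counterexamples (restrictor triples failing the scope): 9.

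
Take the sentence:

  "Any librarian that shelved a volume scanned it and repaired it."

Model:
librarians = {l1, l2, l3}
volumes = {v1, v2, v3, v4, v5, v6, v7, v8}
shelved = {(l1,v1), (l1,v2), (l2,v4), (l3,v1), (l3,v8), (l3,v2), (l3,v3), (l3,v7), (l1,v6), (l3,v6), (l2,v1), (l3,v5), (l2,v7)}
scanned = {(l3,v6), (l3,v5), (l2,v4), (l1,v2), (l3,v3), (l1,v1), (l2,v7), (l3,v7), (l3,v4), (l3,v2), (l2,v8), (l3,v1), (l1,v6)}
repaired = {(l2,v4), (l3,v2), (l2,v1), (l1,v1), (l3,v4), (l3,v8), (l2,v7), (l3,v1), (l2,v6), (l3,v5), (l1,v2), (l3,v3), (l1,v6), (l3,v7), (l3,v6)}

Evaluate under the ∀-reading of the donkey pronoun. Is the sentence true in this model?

False

"it" takes "a volume" as antecedent — a donkey pronoun bound across the clause boundary.
Strong reading: for every (l,v) with shelved(l,v), scanned(l,v) ∧ repaired(l,v).
Restrictor pairs: (l1,v1) ✓  (l1,v2) ✓  (l1,v6) ✓  (l2,v1) ✗  (l2,v4) ✓  (l2,v7) ✓  (l3,v1) ✓  (l3,v2) ✓  (l3,v3) ✓  (l3,v5) ✓  (l3,v6) ✓  (l3,v7) ✓  (l3,v8) ✗
Counterexample: (l2,v1) is in shelved but fails the scope.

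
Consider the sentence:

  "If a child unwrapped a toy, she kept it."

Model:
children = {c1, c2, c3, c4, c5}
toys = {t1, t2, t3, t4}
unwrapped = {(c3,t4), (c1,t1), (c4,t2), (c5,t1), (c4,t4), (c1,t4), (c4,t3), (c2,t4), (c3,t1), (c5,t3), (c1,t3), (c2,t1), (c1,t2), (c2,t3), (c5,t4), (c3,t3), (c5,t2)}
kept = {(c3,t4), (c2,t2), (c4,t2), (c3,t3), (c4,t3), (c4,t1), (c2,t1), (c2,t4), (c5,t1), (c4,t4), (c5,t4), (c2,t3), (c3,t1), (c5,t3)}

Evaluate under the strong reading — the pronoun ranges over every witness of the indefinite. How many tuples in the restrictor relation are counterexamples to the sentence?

5

"it" takes "a toy" as antecedent — a donkey pronoun bound across the clause boundary.
Strong reading: for every (c,t) with unwrapped(c,t), kept(c,t).
Restrictor pairs: (c1,t1) ✗  (c1,t2) ✗  (c1,t3) ✗  (c1,t4) ✗  (c2,t1) ✓  (c2,t3) ✓  (c2,t4) ✓  (c3,t1) ✓  (c3,t3) ✓  (c3,t4) ✓  (c4,t2) ✓  (c4,t3) ✓  (c4,t4) ✓  (c5,t1) ✓  (c5,t2) ✗  (c5,t3) ✓  (c5,t4) ✓
Counterexamples (restrictor pairs failing the scope): 5.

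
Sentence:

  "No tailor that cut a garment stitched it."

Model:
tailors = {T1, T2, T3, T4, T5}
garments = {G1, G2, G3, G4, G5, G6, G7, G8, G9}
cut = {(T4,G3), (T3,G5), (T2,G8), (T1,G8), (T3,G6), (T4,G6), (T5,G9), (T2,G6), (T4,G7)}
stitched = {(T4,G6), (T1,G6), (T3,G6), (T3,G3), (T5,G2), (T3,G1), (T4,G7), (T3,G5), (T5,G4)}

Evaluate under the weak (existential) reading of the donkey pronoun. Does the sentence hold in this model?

False

"it" takes "a garment" as antecedent — a donkey pronoun bound across the clause boundary.
Truth condition: for no (t,g) with cut(t,g) does stitched(t,g) hold.
Restrictor pairs — does the scope hold? (T1,G8):fails  (T2,G6):fails  (T2,G8):fails  (T3,G5):holds  (T3,G6):holds  (T4,G3):fails  (T4,G6):holds  (T4,G7):holds  (T5,G9):fails
Scope holds for 4 pair(s), so the sentence is false.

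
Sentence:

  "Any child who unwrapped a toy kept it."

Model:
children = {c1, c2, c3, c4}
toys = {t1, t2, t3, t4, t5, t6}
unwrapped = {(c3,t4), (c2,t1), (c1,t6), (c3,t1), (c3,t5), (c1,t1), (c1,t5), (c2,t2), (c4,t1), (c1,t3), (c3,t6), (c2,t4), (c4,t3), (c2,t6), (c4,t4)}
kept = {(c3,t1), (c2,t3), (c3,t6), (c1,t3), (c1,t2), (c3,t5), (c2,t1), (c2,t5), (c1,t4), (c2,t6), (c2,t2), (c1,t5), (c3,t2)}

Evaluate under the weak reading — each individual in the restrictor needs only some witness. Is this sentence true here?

False

"it" takes "a toy" as antecedent — a donkey pronoun bound across the clause boundary.
Weak reading: every child c with some unwrapped-toy has at least one unwrapped-toy t such that kept(c,t).
Per child: c1:✓  c2:✓  c3:✓  c4:✗
c4 has no witness among its unwrapped-toys.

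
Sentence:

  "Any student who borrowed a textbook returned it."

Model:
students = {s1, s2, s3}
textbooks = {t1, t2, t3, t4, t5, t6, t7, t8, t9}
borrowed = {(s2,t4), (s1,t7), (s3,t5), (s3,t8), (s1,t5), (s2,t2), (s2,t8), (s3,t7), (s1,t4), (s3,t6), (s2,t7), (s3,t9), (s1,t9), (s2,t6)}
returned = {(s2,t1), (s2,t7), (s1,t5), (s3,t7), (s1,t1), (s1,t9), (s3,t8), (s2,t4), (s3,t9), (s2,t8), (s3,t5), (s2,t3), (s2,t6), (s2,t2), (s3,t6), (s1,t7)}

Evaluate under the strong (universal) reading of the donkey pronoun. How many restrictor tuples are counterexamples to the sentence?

"it" takes "a textbook" as antecedent — a donkey pronoun bound across the clause boundary.
Strong reading: for every (s,t) with borrowed(s,t), returned(s,t).
Restrictor pairs: (s1,t4) ✗  (s1,t5) ✓  (s1,t7) ✓  (s1,t9) ✓  (s2,t2) ✓  (s2,t4) ✓  (s2,t6) ✓  (s2,t7) ✓  (s2,t8) ✓  (s3,t5) ✓  (s3,t6) ✓  (s3,t7) ✓  (s3,t8) ✓  (s3,t9) ✓
Counterexamples (restrictor pairs failing the scope): 1.

1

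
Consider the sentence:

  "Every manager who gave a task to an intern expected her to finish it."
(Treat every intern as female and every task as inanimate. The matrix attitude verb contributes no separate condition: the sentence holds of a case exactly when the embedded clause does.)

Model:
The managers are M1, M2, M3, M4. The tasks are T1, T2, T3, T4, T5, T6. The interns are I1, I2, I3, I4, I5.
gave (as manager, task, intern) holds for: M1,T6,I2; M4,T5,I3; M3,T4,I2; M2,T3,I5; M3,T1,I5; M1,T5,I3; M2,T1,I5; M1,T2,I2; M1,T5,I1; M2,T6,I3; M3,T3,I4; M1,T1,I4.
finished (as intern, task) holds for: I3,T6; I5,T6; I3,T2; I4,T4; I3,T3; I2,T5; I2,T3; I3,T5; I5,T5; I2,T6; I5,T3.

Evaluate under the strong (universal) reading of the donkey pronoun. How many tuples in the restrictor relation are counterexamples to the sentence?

"her" takes "an intern" as antecedent and "it" takes "a task"; both are donkey pronouns co-varying with the restrictor.
Strong reading: for every (m,t,i) with gave(m,t,i), finished(i,t).
Restrictor triples: (M1,T1,I4)→finished(I4,T1) ✗  (M1,T2,I2)→finished(I2,T2) ✗  (M1,T5,I1)→finished(I1,T5) ✗  (M1,T5,I3)→finished(I3,T5) ✓  (M1,T6,I2)→finished(I2,T6) ✓  (M2,T1,I5)→finished(I5,T1) ✗  (M2,T3,I5)→finished(I5,T3) ✓  (M2,T6,I3)→finished(I3,T6) ✓  (M3,T1,I5)→finished(I5,T1) ✗  (M3,T3,I4)→finished(I4,T3) ✗  (M3,T4,I2)→finished(I2,T4) ✗  (M4,T5,I3)→finished(I3,T5) ✓
Counterexamples (restrictor triples failing the scope): 7.

7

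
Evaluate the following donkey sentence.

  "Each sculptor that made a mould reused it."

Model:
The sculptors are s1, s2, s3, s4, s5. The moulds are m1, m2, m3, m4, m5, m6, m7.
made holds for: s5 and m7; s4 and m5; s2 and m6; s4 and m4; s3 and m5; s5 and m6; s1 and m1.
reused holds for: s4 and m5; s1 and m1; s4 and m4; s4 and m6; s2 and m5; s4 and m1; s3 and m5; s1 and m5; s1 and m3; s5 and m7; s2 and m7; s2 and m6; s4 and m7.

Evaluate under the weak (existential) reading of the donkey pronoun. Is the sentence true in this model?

"it" takes "a mould" as antecedent — a donkey pronoun bound across the clause boundary.
Weak reading: every sculptor s with some made-mould has at least one made-mould m such that reused(s,m).
Per sculptor: s1:✓  s2:✓  s3:✓  s4:✓  s5:✓
Every sculptor in the restrictor has a witness.

True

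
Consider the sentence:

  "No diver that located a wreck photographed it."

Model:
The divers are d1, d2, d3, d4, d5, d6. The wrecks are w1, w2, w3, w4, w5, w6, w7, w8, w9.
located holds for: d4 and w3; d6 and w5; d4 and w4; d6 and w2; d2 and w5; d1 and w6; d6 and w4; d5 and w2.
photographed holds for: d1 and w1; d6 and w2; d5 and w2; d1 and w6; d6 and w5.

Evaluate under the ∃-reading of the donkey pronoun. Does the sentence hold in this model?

"it" takes "a wreck" as antecedent — a donkey pronoun bound across the clause boundary.
Truth condition: for no (d,w) with located(d,w) does photographed(d,w) hold.
Restrictor pairs — does the scope hold? (d1,w6):holds  (d2,w5):fails  (d4,w3):fails  (d4,w4):fails  (d5,w2):holds  (d6,w2):holds  (d6,w4):fails  (d6,w5):holds
Scope holds for 4 pair(s), so the sentence is false.

False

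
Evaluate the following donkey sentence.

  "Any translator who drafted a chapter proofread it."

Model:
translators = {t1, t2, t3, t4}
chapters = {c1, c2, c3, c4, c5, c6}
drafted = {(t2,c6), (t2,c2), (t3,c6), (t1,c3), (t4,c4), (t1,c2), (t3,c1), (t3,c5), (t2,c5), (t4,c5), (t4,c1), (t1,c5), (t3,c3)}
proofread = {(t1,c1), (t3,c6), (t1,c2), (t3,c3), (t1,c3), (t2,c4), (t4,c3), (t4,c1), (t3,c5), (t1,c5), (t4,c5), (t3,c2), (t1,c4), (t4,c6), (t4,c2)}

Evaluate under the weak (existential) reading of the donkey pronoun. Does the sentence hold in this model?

False

"it" takes "a chapter" as antecedent — a donkey pronoun bound across the clause boundary.
Weak reading: every translator t with some drafted-chapter has at least one drafted-chapter c such that proofread(t,c).
Per translator: t1:✓  t2:✗  t3:✓  t4:✓
t2 has no witness among its drafted-chapters.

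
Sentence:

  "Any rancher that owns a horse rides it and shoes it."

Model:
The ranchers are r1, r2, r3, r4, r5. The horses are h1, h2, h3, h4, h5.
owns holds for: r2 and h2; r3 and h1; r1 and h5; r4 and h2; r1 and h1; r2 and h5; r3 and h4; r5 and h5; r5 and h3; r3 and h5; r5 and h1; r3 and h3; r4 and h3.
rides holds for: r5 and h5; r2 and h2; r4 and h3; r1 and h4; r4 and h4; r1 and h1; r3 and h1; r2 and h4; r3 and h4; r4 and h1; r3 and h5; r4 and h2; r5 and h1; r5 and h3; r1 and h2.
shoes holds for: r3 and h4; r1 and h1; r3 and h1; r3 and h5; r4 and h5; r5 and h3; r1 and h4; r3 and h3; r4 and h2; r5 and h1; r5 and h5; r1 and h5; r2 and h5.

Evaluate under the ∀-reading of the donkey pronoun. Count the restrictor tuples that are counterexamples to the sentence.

"it" takes "a horse" as antecedent — a donkey pronoun bound across the clause boundary.
Strong reading: for every (r,h) with owns(r,h), rides(r,h) ∧ shoes(r,h).
Restrictor pairs: (r1,h1) ✓  (r1,h5) ✗  (r2,h2) ✗  (r2,h5) ✗  (r3,h1) ✓  (r3,h3) ✗  (r3,h4) ✓  (r3,h5) ✓  (r4,h2) ✓  (r4,h3) ✗  (r5,h1) ✓  (r5,h3) ✓  (r5,h5) ✓
Counterexamples (restrictor pairs failing the scope): 5.

5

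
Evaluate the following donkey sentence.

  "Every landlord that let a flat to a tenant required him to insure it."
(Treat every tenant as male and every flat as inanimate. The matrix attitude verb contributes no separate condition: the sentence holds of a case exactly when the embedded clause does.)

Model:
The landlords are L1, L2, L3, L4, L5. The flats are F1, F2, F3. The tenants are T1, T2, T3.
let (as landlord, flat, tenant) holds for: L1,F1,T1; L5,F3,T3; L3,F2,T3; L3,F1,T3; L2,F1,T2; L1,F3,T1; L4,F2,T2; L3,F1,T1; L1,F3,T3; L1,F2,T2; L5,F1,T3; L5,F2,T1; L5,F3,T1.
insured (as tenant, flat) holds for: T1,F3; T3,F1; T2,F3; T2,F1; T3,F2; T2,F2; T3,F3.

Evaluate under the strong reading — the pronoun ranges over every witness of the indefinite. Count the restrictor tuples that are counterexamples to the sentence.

3

"him" takes "a tenant" as antecedent and "it" takes "a flat"; both are donkey pronouns co-varying with the restrictor.
Strong reading: for every (l,f,t) with let(l,f,t), insured(t,f).
Restrictor triples: (L1,F1,T1)→insured(T1,F1) ✗  (L1,F2,T2)→insured(T2,F2) ✓  (L1,F3,T1)→insured(T1,F3) ✓  (L1,F3,T3)→insured(T3,F3) ✓  (L2,F1,T2)→insured(T2,F1) ✓  (L3,F1,T1)→insured(T1,F1) ✗  (L3,F1,T3)→insured(T3,F1) ✓  (L3,F2,T3)→insured(T3,F2) ✓  (L4,F2,T2)→insured(T2,F2) ✓  (L5,F1,T3)→insured(T3,F1) ✓  (L5,F2,T1)→insured(T1,F2) ✗  (L5,F3,T1)→insured(T1,F3) ✓  (L5,F3,T3)→insured(T3,F3) ✓
Counterexamples (restrictor triples failing the scope): 3.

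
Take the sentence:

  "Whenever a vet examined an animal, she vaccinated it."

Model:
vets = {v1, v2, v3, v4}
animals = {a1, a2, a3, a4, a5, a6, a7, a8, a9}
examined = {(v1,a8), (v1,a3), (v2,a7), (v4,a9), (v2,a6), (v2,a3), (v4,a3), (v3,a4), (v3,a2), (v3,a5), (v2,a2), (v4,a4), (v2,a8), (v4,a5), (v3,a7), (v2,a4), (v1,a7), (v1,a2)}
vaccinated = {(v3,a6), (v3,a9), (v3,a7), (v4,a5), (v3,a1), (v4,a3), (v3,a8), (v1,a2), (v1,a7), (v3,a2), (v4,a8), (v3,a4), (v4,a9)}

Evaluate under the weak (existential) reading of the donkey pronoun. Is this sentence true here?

"it" takes "an animal" as antecedent — a donkey pronoun bound across the clause boundary.
Weak reading: every vet v with some examined-animal has at least one examined-animal a such that vaccinated(v,a).
Per vet: v1:✓  v2:✗  v3:✓  v4:✓
v2 has no witness among its examined-animals.

False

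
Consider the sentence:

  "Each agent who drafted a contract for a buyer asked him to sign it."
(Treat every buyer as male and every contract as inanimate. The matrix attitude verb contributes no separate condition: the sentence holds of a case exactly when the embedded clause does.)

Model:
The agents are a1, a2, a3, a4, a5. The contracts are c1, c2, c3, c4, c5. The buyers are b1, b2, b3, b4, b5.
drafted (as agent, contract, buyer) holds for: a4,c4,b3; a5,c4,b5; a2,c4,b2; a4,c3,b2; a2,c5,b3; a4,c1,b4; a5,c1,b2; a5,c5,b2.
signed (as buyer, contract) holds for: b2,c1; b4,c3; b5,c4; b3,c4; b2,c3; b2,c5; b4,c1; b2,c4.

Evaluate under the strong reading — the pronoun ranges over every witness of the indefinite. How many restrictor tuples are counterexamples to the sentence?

"him" takes "a buyer" as antecedent and "it" takes "a contract"; both are donkey pronouns co-varying with the restrictor.
Strong reading: for every (a,c,b) with drafted(a,c,b), signed(b,c).
Restrictor triples: (a2,c4,b2)→signed(b2,c4) ✓  (a2,c5,b3)→signed(b3,c5) ✗  (a4,c1,b4)→signed(b4,c1) ✓  (a4,c3,b2)→signed(b2,c3) ✓  (a4,c4,b3)→signed(b3,c4) ✓  (a5,c1,b2)→signed(b2,c1) ✓  (a5,c4,b5)→signed(b5,c4) ✓  (a5,c5,b2)→signed(b2,c5) ✓
Counterexamples (restrictor triples failing the scope): 1.

1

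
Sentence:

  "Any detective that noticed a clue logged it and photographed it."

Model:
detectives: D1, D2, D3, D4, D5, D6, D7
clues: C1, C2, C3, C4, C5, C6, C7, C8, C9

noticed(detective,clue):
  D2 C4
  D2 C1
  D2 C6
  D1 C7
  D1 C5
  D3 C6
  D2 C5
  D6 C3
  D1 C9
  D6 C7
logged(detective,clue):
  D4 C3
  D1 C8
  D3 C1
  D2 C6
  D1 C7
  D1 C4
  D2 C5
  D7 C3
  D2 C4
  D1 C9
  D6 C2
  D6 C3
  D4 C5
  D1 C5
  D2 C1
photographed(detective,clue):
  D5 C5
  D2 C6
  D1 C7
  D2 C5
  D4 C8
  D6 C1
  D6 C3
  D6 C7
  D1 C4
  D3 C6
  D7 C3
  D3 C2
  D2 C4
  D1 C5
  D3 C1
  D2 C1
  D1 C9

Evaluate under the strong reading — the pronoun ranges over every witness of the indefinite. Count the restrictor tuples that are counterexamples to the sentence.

"it" takes "a clue" as antecedent — a donkey pronoun bound across the clause boundary.
Strong reading: for every (d,c) with noticed(d,c), logged(d,c) ∧ photographed(d,c).
Restrictor pairs: (D1,C5) ✓  (D1,C7) ✓  (D1,C9) ✓  (D2,C1) ✓  (D2,C4) ✓  (D2,C5) ✓  (D2,C6) ✓  (D3,C6) ✗  (D6,C3) ✓  (D6,C7) ✗
Counterexamples (restrictor pairs failing the scope): 2.

2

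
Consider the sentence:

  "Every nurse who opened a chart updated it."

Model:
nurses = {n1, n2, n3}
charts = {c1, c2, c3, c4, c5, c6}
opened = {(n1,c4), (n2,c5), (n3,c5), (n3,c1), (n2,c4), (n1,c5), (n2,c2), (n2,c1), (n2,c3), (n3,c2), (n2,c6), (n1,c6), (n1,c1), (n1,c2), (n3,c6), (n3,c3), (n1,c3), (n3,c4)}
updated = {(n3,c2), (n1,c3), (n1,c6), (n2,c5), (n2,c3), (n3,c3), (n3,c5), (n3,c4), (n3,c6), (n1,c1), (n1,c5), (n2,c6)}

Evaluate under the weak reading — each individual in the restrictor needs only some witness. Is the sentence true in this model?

"it" takes "a chart" as antecedent — a donkey pronoun bound across the clause boundary.
Weak reading: every nurse n with some opened-chart has at least one opened-chart c such that updated(n,c).
Per nurse: n1:✓  n2:✓  n3:✓
Every nurse in the restrictor has a witness.

True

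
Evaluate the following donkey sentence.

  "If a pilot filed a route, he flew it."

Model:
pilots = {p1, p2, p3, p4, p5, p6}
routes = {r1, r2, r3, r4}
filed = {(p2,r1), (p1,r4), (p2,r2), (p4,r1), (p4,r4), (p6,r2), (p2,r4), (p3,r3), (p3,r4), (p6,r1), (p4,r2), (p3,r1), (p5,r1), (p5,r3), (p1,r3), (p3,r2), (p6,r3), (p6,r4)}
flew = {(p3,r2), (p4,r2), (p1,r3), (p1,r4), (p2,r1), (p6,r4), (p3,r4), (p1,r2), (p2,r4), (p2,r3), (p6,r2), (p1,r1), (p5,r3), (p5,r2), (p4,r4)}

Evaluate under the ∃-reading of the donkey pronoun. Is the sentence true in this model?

True

"it" takes "a route" as antecedent — a donkey pronoun bound across the clause boundary.
Weak reading: every pilot p with some filed-route has at least one filed-route r such that flew(p,r).
Per pilot: p1:✓  p2:✓  p3:✓  p4:✓  p5:✓  p6:✓
Every pilot in the restrictor has a witness.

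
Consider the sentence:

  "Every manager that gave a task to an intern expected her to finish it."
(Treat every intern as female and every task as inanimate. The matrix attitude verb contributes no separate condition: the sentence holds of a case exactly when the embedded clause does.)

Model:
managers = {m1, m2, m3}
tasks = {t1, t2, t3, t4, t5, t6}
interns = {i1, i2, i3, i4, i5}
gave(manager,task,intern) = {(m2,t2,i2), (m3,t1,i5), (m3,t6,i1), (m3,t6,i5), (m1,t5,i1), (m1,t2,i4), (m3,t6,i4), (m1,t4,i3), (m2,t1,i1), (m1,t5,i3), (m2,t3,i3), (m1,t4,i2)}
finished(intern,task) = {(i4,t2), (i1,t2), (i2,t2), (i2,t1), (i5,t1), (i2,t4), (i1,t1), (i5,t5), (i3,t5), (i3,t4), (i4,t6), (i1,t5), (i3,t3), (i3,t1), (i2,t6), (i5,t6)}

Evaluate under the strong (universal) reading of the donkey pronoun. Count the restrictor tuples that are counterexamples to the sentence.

"her" takes "an intern" as antecedent and "it" takes "a task"; both are donkey pronouns co-varying with the restrictor.
Strong reading: for every (m,t,i) with gave(m,t,i), finished(i,t).
Restrictor triples: (m1,t2,i4)→finished(i4,t2) ✓  (m1,t4,i2)→finished(i2,t4) ✓  (m1,t4,i3)→finished(i3,t4) ✓  (m1,t5,i1)→finished(i1,t5) ✓  (m1,t5,i3)→finished(i3,t5) ✓  (m2,t1,i1)→finished(i1,t1) ✓  (m2,t2,i2)→finished(i2,t2) ✓  (m2,t3,i3)→finished(i3,t3) ✓  (m3,t1,i5)→finished(i5,t1) ✓  (m3,t6,i1)→finished(i1,t6) ✗  (m3,t6,i4)→finished(i4,t6) ✓  (m3,t6,i5)→finished(i5,t6) ✓
Counterexamples (restrictor triples failing the scope): 1.

1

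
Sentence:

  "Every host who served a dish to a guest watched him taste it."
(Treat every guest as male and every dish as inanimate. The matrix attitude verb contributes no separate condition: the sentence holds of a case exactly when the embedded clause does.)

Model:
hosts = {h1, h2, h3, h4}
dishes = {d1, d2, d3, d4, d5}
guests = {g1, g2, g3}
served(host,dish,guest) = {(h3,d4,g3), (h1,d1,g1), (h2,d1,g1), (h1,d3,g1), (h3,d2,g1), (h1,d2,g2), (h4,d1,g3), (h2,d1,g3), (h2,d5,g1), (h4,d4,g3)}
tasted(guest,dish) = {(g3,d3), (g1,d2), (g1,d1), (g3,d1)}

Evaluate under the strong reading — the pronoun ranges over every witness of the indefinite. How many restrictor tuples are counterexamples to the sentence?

5

"him" takes "a guest" as antecedent and "it" takes "a dish"; both are donkey pronouns co-varying with the restrictor.
Strong reading: for every (h,d,g) with served(h,d,g), tasted(g,d).
Restrictor triples: (h1,d1,g1)→tasted(g1,d1) ✓  (h1,d2,g2)→tasted(g2,d2) ✗  (h1,d3,g1)→tasted(g1,d3) ✗  (h2,d1,g1)→tasted(g1,d1) ✓  (h2,d1,g3)→tasted(g3,d1) ✓  (h2,d5,g1)→tasted(g1,d5) ✗  (h3,d2,g1)→tasted(g1,d2) ✓  (h3,d4,g3)→tasted(g3,d4) ✗  (h4,d1,g3)→tasted(g3,d1) ✓  (h4,d4,g3)→tasted(g3,d4) ✗
Counterexamples (restrictor triples failing the scope): 5.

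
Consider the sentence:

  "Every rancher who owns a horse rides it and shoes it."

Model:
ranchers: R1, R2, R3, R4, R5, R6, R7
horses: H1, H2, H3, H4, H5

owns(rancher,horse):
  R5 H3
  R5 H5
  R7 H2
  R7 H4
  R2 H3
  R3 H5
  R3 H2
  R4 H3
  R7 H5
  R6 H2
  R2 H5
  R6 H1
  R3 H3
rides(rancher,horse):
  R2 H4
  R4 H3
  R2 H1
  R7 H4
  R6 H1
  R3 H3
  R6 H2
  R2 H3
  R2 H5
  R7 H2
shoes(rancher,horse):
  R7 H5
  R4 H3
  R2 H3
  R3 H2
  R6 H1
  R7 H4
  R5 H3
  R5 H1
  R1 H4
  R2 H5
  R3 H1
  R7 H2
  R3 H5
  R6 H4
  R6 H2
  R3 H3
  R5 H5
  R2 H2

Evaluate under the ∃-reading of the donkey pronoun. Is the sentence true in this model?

False

"it" takes "a horse" as antecedent — a donkey pronoun bound across the clause boundary.
Weak reading: every rancher r with some owns-horse has at least one owns-horse h such that rides(r,h) ∧ shoes(r,h).
Per rancher: R2:✓  R3:✓  R4:✓  R5:✗  R6:✓  R7:✓
R5 has no witness among its owns-horses.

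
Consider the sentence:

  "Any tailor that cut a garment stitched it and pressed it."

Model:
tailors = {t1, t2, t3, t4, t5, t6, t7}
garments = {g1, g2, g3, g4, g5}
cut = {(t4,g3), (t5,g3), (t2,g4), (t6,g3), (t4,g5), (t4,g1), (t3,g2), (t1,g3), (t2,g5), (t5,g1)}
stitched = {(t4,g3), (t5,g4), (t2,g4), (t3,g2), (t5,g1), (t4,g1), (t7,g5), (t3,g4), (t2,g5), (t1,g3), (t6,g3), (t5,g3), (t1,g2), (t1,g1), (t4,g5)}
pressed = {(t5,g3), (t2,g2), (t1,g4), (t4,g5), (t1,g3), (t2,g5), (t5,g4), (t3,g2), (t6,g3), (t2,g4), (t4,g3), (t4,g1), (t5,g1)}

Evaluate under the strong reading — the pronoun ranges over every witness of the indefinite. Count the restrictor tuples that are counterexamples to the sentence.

"it" takes "a garment" as antecedent — a donkey pronoun bound across the clause boundary.
Strong reading: for every (t,g) with cut(t,g), stitched(t,g) ∧ pressed(t,g).
Restrictor pairs: (t1,g3) ✓  (t2,g4) ✓  (t2,g5) ✓  (t3,g2) ✓  (t4,g1) ✓  (t4,g3) ✓  (t4,g5) ✓  (t5,g1) ✓  (t5,g3) ✓  (t6,g3) ✓
Counterexamples (restrictor pairs failing the scope): 0.

0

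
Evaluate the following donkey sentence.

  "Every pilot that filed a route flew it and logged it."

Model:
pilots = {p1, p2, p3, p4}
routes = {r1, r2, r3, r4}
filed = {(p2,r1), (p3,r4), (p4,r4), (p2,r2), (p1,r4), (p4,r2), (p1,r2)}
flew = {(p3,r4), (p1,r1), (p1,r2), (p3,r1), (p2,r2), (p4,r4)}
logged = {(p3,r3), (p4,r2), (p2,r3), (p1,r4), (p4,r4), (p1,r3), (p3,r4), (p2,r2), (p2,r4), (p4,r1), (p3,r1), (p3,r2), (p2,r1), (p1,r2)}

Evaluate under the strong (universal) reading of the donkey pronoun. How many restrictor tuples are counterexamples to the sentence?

3

"it" takes "a route" as antecedent — a donkey pronoun bound across the clause boundary.
Strong reading: for every (p,r) with filed(p,r), flew(p,r) ∧ logged(p,r).
Restrictor pairs: (p1,r2) ✓  (p1,r4) ✗  (p2,r1) ✗  (p2,r2) ✓  (p3,r4) ✓  (p4,r2) ✗  (p4,r4) ✓
Counterexamples (restrictor pairs failing the scope): 3.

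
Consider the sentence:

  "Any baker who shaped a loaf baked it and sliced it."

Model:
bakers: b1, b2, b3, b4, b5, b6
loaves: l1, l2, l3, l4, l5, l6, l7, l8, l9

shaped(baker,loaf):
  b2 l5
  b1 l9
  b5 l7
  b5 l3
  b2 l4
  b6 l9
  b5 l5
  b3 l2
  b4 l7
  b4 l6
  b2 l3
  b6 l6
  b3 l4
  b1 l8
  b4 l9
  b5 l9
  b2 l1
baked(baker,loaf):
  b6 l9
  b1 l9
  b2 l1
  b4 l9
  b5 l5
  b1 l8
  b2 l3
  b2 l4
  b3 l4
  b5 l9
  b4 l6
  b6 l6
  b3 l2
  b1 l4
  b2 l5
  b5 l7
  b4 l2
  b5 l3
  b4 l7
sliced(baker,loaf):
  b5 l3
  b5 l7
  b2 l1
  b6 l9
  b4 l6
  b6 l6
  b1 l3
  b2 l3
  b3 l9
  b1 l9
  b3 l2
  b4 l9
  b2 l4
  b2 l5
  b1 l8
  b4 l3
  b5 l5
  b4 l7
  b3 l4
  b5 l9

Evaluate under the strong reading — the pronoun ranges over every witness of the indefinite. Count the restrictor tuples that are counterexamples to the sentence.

0

"it" takes "a loaf" as antecedent — a donkey pronoun bound across the clause boundary.
Strong reading: for every (b,l) with shaped(b,l), baked(b,l) ∧ sliced(b,l).
Restrictor pairs: (b1,l8) ✓  (b1,l9) ✓  (b2,l1) ✓  (b2,l3) ✓  (b2,l4) ✓  (b2,l5) ✓  (b3,l2) ✓  (b3,l4) ✓  (b4,l6) ✓  (b4,l7) ✓  (b4,l9) ✓  (b5,l3) ✓  (b5,l5) ✓  (b5,l7) ✓  (b5,l9) ✓  (b6,l6) ✓  (b6,l9) ✓
Counterexamples (restrictor pairs failing the scope): 0.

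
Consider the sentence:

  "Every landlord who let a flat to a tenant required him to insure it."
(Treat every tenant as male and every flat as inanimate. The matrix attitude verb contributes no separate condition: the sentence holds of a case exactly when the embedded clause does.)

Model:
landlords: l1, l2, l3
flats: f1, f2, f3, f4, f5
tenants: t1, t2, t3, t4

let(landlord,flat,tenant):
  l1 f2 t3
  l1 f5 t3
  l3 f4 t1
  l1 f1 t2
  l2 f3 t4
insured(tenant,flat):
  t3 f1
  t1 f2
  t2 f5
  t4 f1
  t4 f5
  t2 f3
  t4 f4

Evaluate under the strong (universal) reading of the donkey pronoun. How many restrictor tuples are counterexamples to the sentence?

"him" takes "a tenant" as antecedent and "it" takes "a flat"; both are donkey pronouns co-varying with the restrictor.
Strong reading: for every (l,f,t) with let(l,f,t), insured(t,f).
Restrictor triples: (l1,f1,t2)→insured(t2,f1) ✗  (l1,f2,t3)→insured(t3,f2) ✗  (l1,f5,t3)→insured(t3,f5) ✗  (l2,f3,t4)→insured(t4,f3) ✗  (l3,f4,t1)→insured(t1,f4) ✗
Counterexamples (restrictor triples failing the scope): 5.

5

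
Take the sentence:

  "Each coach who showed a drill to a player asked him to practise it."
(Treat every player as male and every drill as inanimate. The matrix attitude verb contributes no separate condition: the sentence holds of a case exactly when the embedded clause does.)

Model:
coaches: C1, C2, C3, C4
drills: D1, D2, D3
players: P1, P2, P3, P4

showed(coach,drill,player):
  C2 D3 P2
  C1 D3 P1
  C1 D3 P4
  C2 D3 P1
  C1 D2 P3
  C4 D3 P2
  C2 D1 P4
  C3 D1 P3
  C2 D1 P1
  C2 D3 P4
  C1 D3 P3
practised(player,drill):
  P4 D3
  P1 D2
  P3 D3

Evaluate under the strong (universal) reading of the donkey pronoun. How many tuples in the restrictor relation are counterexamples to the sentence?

8

"him" takes "a player" as antecedent and "it" takes "a drill"; both are donkey pronouns co-varying with the restrictor.
Strong reading: for every (c,d,p) with showed(c,d,p), practised(p,d).
Restrictor triples: (C1,D2,P3)→practised(P3,D2) ✗  (C1,D3,P1)→practised(P1,D3) ✗  (C1,D3,P3)→practised(P3,D3) ✓  (C1,D3,P4)→practised(P4,D3) ✓  (C2,D1,P1)→practised(P1,D1) ✗  (C2,D1,P4)→practised(P4,D1) ✗  (C2,D3,P1)→practised(P1,D3) ✗  (C2,D3,P2)→practised(P2,D3) ✗  (C2,D3,P4)→practised(P4,D3) ✓  (C3,D1,P3)→practised(P3,D1) ✗  (C4,D3,P2)→practised(P2,D3) ✗
Counterexamples (restrictor triples failing the scope): 8.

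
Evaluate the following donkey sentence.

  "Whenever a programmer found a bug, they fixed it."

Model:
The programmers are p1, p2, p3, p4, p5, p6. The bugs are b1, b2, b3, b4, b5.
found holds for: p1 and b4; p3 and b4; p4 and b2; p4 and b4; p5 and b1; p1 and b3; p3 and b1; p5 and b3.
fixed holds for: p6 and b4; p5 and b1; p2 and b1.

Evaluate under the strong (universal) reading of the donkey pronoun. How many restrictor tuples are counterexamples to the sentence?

7

"it" takes "a bug" as antecedent — a donkey pronoun bound across the clause boundary.
Strong reading: for every (p,b) with found(p,b), fixed(p,b).
Restrictor pairs: (p1,b3) ✗  (p1,b4) ✗  (p3,b1) ✗  (p3,b4) ✗  (p4,b2) ✗  (p4,b4) ✗  (p5,b1) ✓  (p5,b3) ✗
Counterexamples (restrictor pairs failing the scope): 7.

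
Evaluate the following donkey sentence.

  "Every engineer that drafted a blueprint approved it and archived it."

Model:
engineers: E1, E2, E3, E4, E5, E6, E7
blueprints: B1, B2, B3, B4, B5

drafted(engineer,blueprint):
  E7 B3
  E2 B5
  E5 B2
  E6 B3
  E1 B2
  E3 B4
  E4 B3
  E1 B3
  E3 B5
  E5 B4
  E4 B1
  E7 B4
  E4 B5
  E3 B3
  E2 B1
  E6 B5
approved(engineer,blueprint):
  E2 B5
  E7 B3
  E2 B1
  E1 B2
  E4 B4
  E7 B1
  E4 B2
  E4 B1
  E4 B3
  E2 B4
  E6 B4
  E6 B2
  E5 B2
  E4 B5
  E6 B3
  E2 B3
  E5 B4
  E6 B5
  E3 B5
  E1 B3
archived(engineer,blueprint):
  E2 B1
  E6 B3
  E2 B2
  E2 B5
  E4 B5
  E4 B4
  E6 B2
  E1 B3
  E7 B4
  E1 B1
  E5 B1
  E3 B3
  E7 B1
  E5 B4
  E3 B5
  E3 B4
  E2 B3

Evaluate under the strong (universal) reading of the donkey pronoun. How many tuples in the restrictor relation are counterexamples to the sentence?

9

"it" takes "a blueprint" as antecedent — a donkey pronoun bound across the clause boundary.
Strong reading: for every (e,b) with drafted(e,b), approved(e,b) ∧ archived(e,b).
Restrictor pairs: (E1,B2) ✗  (E1,B3) ✓  (E2,B1) ✓  (E2,B5) ✓  (E3,B3) ✗  (E3,B4) ✗  (E3,B5) ✓  (E4,B1) ✗  (E4,B3) ✗  (E4,B5) ✓  (E5,B2) ✗  (E5,B4) ✓  (E6,B3) ✓  (E6,B5) ✗  (E7,B3) ✗  (E7,B4) ✗
Counterexamples (restrictor pairs failing the scope): 9.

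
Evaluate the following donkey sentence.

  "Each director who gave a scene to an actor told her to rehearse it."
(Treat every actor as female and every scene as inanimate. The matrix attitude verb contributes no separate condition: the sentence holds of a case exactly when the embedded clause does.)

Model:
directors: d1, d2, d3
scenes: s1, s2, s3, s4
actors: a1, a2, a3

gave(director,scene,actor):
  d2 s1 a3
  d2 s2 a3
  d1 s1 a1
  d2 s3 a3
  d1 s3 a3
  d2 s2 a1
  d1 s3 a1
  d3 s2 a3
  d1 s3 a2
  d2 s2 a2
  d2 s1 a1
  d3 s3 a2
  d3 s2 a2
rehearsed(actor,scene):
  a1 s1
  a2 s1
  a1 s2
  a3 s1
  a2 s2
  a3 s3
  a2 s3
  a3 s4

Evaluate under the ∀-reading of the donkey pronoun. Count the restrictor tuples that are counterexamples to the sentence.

"her" takes "an actor" as antecedent and "it" takes "a scene"; both are donkey pronouns co-varying with the restrictor.
Strong reading: for every (d,s,a) with gave(d,s,a), rehearsed(a,s).
Restrictor triples: (d1,s1,a1)→rehearsed(a1,s1) ✓  (d1,s3,a1)→rehearsed(a1,s3) ✗  (d1,s3,a2)→rehearsed(a2,s3) ✓  (d1,s3,a3)→rehearsed(a3,s3) ✓  (d2,s1,a1)→rehearsed(a1,s1) ✓  (d2,s1,a3)→rehearsed(a3,s1) ✓  (d2,s2,a1)→rehearsed(a1,s2) ✓  (d2,s2,a2)→rehearsed(a2,s2) ✓  (d2,s2,a3)→rehearsed(a3,s2) ✗  (d2,s3,a3)→rehearsed(a3,s3) ✓  (d3,s2,a2)→rehearsed(a2,s2) ✓  (d3,s2,a3)→rehearsed(a3,s2) ✗  (d3,s3,a2)→rehearsed(a2,s3) ✓
Counterexamples (restrictor triples failing the scope): 3.

3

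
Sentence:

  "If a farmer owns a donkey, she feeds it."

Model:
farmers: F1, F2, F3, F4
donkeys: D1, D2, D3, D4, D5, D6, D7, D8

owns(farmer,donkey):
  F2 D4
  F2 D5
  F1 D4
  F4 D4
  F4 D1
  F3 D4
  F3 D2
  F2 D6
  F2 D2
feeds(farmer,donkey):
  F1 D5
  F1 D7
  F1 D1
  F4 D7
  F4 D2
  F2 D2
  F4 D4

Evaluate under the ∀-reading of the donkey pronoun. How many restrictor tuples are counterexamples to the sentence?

"it" takes "a donkey" as antecedent — a donkey pronoun bound across the clause boundary.
Strong reading: for every (f,d) with owns(f,d), feeds(f,d).
Restrictor pairs: (F1,D4) ✗  (F2,D2) ✓  (F2,D4) ✗  (F2,D5) ✗  (F2,D6) ✗  (F3,D2) ✗  (F3,D4) ✗  (F4,D1) ✗  (F4,D4) ✓
Counterexamples (restrictor pairs failing the scope): 7.

7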